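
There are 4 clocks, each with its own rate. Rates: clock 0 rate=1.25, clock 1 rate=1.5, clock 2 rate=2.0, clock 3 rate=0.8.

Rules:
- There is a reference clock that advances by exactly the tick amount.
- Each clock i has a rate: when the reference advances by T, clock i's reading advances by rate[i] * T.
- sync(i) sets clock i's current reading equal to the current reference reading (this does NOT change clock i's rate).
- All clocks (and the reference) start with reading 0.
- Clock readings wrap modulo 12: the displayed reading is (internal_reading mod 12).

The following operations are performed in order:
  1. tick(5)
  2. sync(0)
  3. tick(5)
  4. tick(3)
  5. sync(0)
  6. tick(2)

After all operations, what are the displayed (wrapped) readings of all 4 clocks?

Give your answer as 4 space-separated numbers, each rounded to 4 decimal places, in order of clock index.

Answer: 3.5000 10.5000 6.0000 0.0000

Derivation:
After op 1 tick(5): ref=5.0000 raw=[6.2500 7.5000 10.0000 4.0000]
After op 2 sync(0): ref=5.0000 raw=[5.0000 7.5000 10.0000 4.0000]
After op 3 tick(5): ref=10.0000 raw=[11.2500 15.0000 20.0000 8.0000]
After op 4 tick(3): ref=13.0000 raw=[15.0000 19.5000 26.0000 10.4000]
After op 5 sync(0): ref=13.0000 raw=[13.0000 19.5000 26.0000 10.4000]
After op 6 tick(2): ref=15.0000 raw=[15.5000 22.5000 30.0000 12.0000]
Wrap final raw readings (mod 12): 15.5000 mod 12 = 3.5000; 22.5000 mod 12 = 10.5000; 30.0000 mod 12 = 6.0000; 12.0000 mod 12 = 0.0000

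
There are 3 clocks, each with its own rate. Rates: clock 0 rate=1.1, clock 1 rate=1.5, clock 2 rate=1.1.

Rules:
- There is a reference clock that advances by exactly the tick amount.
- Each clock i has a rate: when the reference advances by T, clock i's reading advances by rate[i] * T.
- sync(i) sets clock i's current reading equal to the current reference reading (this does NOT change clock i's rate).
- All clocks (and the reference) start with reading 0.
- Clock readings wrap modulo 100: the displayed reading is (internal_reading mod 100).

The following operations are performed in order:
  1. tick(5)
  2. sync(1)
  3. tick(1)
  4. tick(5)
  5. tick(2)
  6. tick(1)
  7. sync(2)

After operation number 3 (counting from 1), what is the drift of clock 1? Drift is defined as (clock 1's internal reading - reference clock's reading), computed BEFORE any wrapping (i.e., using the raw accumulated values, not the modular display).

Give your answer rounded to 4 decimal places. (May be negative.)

Answer: 0.5000

Derivation:
After op 1 tick(5): ref=5.0000 raw=[5.5000 7.5000 5.5000]
After op 2 sync(1): ref=5.0000 raw=[5.5000 5.0000 5.5000]
After op 3 tick(1): ref=6.0000 raw=[6.6000 6.5000 6.6000]
Drift of clock 1 after op 3: 6.5000 - 6.0000 = 0.5000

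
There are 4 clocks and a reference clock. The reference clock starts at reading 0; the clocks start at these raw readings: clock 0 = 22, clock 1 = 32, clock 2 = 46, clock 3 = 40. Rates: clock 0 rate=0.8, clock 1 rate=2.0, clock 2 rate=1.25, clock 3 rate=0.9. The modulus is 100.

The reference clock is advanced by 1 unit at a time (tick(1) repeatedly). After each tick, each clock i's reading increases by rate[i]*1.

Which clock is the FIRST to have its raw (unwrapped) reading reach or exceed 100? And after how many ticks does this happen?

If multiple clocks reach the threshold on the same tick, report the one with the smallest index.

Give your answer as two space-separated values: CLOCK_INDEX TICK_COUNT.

clock 0: start=22, rate=0.8, needs 100-22 = 78; ticks = ceil(78/0.8) = ceil(97.5000) = 98; reading at tick 98 = 22 + 0.8*98 = 100.4000
clock 1: start=32, rate=2.0, needs 100-32 = 68; ticks = ceil(68/2.0) = ceil(34.0000) = 34; reading at tick 34 = 32 + 2.0*34 = 100.0000
clock 2: start=46, rate=1.25, needs 100-46 = 54; ticks = ceil(54/1.25) = ceil(43.2000) = 44; reading at tick 44 = 46 + 1.25*44 = 101.0000
clock 3: start=40, rate=0.9, needs 100-40 = 60; ticks = ceil(60/0.9) = ceil(66.6667) = 67; reading at tick 67 = 40 + 0.9*67 = 100.3000
Minimum tick count = 34; winners = [1]; smallest index = 1

Answer: 1 34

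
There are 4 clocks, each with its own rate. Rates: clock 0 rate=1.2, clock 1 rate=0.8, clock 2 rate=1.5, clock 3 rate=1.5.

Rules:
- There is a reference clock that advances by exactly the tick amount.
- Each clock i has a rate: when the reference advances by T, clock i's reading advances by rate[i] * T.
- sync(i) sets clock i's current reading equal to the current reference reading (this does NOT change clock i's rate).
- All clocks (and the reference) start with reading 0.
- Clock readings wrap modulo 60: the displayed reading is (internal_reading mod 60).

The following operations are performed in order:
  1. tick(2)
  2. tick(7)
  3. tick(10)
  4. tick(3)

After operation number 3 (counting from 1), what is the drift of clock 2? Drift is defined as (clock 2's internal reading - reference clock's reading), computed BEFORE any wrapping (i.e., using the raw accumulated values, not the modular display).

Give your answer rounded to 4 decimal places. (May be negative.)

Answer: 9.5000

Derivation:
After op 1 tick(2): ref=2.0000 raw=[2.4000 1.6000 3.0000 3.0000]
After op 2 tick(7): ref=9.0000 raw=[10.8000 7.2000 13.5000 13.5000]
After op 3 tick(10): ref=19.0000 raw=[22.8000 15.2000 28.5000 28.5000]
Drift of clock 2 after op 3: 28.5000 - 19.0000 = 9.5000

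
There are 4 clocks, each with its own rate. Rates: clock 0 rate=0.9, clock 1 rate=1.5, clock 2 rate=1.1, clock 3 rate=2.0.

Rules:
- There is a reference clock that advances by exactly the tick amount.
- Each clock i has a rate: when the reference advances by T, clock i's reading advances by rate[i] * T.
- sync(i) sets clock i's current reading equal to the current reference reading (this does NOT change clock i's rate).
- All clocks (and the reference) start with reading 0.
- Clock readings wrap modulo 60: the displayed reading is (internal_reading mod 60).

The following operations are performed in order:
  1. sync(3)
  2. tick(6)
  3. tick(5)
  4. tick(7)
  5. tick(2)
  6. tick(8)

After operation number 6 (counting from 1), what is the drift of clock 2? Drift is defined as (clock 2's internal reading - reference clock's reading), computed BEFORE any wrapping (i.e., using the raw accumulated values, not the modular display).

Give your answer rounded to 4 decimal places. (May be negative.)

After op 1 sync(3): ref=0.0000 raw=[0.0000 0.0000 0.0000 0.0000]
After op 2 tick(6): ref=6.0000 raw=[5.4000 9.0000 6.6000 12.0000]
After op 3 tick(5): ref=11.0000 raw=[9.9000 16.5000 12.1000 22.0000]
After op 4 tick(7): ref=18.0000 raw=[16.2000 27.0000 19.8000 36.0000]
After op 5 tick(2): ref=20.0000 raw=[18.0000 30.0000 22.0000 40.0000]
After op 6 tick(8): ref=28.0000 raw=[25.2000 42.0000 30.8000 56.0000]
Drift of clock 2 after op 6: 30.8000 - 28.0000 = 2.8000

Answer: 2.8000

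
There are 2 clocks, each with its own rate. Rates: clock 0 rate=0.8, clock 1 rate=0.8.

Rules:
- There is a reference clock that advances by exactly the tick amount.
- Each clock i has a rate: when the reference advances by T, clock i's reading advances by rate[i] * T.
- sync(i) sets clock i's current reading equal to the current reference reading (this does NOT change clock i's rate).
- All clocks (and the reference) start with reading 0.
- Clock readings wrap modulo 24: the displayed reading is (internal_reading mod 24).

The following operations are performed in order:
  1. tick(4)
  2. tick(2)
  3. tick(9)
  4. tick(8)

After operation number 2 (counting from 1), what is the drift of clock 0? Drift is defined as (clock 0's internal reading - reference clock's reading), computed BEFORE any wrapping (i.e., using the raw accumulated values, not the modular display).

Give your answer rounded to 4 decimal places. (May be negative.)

Answer: -1.2000

Derivation:
After op 1 tick(4): ref=4.0000 raw=[3.2000 3.2000]
After op 2 tick(2): ref=6.0000 raw=[4.8000 4.8000]
Drift of clock 0 after op 2: 4.8000 - 6.0000 = -1.2000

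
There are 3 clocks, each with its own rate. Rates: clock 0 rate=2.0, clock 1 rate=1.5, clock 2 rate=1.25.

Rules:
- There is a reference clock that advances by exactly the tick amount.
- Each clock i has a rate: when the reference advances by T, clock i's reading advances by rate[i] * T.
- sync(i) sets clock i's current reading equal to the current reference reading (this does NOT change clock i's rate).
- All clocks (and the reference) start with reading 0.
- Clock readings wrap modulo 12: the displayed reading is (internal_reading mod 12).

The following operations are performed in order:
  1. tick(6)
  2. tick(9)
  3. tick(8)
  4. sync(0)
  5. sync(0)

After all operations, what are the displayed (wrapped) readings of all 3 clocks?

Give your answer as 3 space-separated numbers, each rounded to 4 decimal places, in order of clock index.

Answer: 11.0000 10.5000 4.7500

Derivation:
After op 1 tick(6): ref=6.0000 raw=[12.0000 9.0000 7.5000]
After op 2 tick(9): ref=15.0000 raw=[30.0000 22.5000 18.7500]
After op 3 tick(8): ref=23.0000 raw=[46.0000 34.5000 28.7500]
After op 4 sync(0): ref=23.0000 raw=[23.0000 34.5000 28.7500]
After op 5 sync(0): ref=23.0000 raw=[23.0000 34.5000 28.7500]
Wrap final raw readings (mod 12): 23.0000 mod 12 = 11.0000; 34.5000 mod 12 = 10.5000; 28.7500 mod 12 = 4.7500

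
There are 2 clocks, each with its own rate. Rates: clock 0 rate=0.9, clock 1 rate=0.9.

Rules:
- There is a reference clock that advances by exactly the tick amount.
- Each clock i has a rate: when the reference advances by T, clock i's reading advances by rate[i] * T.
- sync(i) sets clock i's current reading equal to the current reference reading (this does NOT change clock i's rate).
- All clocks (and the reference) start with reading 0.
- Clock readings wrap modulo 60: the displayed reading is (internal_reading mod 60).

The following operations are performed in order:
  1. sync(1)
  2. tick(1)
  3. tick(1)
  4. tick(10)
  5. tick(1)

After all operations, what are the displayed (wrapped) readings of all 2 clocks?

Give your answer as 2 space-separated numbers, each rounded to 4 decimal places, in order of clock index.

After op 1 sync(1): ref=0.0000 raw=[0.0000 0.0000]
After op 2 tick(1): ref=1.0000 raw=[0.9000 0.9000]
After op 3 tick(1): ref=2.0000 raw=[1.8000 1.8000]
After op 4 tick(10): ref=12.0000 raw=[10.8000 10.8000]
After op 5 tick(1): ref=13.0000 raw=[11.7000 11.7000]
Wrap final raw readings (mod 60): 11.7000 mod 60 = 11.7000; 11.7000 mod 60 = 11.7000

Answer: 11.7000 11.7000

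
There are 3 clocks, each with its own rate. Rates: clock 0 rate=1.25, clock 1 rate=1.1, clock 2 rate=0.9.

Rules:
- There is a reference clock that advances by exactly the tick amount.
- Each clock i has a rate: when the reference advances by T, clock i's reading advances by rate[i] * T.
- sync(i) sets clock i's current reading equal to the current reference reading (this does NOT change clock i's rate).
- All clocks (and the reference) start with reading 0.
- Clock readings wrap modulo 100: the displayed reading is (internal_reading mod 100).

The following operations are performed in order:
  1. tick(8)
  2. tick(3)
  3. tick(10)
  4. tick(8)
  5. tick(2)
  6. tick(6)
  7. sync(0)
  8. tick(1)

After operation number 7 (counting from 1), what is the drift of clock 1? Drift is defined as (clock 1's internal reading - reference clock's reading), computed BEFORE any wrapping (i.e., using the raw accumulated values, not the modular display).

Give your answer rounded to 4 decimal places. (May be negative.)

After op 1 tick(8): ref=8.0000 raw=[10.0000 8.8000 7.2000]
After op 2 tick(3): ref=11.0000 raw=[13.7500 12.1000 9.9000]
After op 3 tick(10): ref=21.0000 raw=[26.2500 23.1000 18.9000]
After op 4 tick(8): ref=29.0000 raw=[36.2500 31.9000 26.1000]
After op 5 tick(2): ref=31.0000 raw=[38.7500 34.1000 27.9000]
After op 6 tick(6): ref=37.0000 raw=[46.2500 40.7000 33.3000]
After op 7 sync(0): ref=37.0000 raw=[37.0000 40.7000 33.3000]
Drift of clock 1 after op 7: 40.7000 - 37.0000 = 3.7000

Answer: 3.7000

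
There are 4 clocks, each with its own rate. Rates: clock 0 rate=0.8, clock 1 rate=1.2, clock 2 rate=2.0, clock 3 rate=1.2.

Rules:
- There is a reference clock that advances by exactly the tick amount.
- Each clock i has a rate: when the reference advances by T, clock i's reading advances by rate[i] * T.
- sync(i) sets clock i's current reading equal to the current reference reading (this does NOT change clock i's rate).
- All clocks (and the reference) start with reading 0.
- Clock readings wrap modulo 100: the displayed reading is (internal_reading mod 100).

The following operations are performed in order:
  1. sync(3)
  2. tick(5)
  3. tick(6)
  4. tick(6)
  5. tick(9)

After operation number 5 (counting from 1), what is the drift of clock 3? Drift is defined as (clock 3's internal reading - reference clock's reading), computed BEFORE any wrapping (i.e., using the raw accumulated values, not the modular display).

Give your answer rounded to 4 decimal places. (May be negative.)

Answer: 5.2000

Derivation:
After op 1 sync(3): ref=0.0000 raw=[0.0000 0.0000 0.0000 0.0000]
After op 2 tick(5): ref=5.0000 raw=[4.0000 6.0000 10.0000 6.0000]
After op 3 tick(6): ref=11.0000 raw=[8.8000 13.2000 22.0000 13.2000]
After op 4 tick(6): ref=17.0000 raw=[13.6000 20.4000 34.0000 20.4000]
After op 5 tick(9): ref=26.0000 raw=[20.8000 31.2000 52.0000 31.2000]
Drift of clock 3 after op 5: 31.2000 - 26.0000 = 5.2000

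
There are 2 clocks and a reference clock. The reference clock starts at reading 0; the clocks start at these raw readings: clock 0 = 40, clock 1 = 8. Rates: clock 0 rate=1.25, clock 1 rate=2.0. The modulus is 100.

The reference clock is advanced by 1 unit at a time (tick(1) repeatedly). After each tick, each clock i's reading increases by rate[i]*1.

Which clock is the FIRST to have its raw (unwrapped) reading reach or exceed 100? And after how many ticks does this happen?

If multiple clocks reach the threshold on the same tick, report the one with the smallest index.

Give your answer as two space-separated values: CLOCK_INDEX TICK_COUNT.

clock 0: start=40, rate=1.25, needs 100-40 = 60; ticks = ceil(60/1.25) = ceil(48.0000) = 48; reading at tick 48 = 40 + 1.25*48 = 100.0000
clock 1: start=8, rate=2.0, needs 100-8 = 92; ticks = ceil(92/2.0) = ceil(46.0000) = 46; reading at tick 46 = 8 + 2.0*46 = 100.0000
Minimum tick count = 46; winners = [1]; smallest index = 1

Answer: 1 46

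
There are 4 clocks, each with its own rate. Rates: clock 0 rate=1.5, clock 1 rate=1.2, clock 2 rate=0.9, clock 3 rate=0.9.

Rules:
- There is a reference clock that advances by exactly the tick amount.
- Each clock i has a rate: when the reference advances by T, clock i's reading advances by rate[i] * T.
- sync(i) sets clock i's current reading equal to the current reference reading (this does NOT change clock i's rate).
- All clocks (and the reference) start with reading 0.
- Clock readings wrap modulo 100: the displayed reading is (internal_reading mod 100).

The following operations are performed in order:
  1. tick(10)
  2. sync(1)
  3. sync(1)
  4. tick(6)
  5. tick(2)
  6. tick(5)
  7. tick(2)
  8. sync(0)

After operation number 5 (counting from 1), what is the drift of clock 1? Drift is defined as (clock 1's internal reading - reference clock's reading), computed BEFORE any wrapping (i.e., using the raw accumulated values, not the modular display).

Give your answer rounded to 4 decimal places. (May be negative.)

After op 1 tick(10): ref=10.0000 raw=[15.0000 12.0000 9.0000 9.0000]
After op 2 sync(1): ref=10.0000 raw=[15.0000 10.0000 9.0000 9.0000]
After op 3 sync(1): ref=10.0000 raw=[15.0000 10.0000 9.0000 9.0000]
After op 4 tick(6): ref=16.0000 raw=[24.0000 17.2000 14.4000 14.4000]
After op 5 tick(2): ref=18.0000 raw=[27.0000 19.6000 16.2000 16.2000]
Drift of clock 1 after op 5: 19.6000 - 18.0000 = 1.6000

Answer: 1.6000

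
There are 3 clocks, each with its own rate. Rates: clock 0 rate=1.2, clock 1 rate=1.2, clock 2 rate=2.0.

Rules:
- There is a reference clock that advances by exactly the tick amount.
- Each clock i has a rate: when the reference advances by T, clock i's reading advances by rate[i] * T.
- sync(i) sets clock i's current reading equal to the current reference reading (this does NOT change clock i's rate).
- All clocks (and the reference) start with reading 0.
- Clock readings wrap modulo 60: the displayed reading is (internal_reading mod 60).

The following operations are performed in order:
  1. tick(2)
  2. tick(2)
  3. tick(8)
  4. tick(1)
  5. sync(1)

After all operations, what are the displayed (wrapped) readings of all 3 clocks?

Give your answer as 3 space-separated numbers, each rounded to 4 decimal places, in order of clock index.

Answer: 15.6000 13.0000 26.0000

Derivation:
After op 1 tick(2): ref=2.0000 raw=[2.4000 2.4000 4.0000]
After op 2 tick(2): ref=4.0000 raw=[4.8000 4.8000 8.0000]
After op 3 tick(8): ref=12.0000 raw=[14.4000 14.4000 24.0000]
After op 4 tick(1): ref=13.0000 raw=[15.6000 15.6000 26.0000]
After op 5 sync(1): ref=13.0000 raw=[15.6000 13.0000 26.0000]
Wrap final raw readings (mod 60): 15.6000 mod 60 = 15.6000; 13.0000 mod 60 = 13.0000; 26.0000 mod 60 = 26.0000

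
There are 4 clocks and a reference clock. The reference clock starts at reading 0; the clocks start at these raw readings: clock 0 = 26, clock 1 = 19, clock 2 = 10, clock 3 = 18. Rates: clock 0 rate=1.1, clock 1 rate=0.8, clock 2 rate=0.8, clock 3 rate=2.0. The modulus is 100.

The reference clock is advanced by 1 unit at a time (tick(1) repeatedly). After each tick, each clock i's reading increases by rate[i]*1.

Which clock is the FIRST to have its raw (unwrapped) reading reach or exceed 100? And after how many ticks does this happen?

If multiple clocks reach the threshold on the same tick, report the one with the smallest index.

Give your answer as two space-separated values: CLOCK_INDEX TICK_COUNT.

clock 0: start=26, rate=1.1, needs 100-26 = 74; ticks = ceil(74/1.1) = ceil(67.2727) = 68; reading at tick 68 = 26 + 1.1*68 = 100.8000
clock 1: start=19, rate=0.8, needs 100-19 = 81; ticks = ceil(81/0.8) = ceil(101.2500) = 102; reading at tick 102 = 19 + 0.8*102 = 100.6000
clock 2: start=10, rate=0.8, needs 100-10 = 90; ticks = ceil(90/0.8) = ceil(112.5000) = 113; reading at tick 113 = 10 + 0.8*113 = 100.4000
clock 3: start=18, rate=2.0, needs 100-18 = 82; ticks = ceil(82/2.0) = ceil(41.0000) = 41; reading at tick 41 = 18 + 2.0*41 = 100.0000
Minimum tick count = 41; winners = [3]; smallest index = 3

Answer: 3 41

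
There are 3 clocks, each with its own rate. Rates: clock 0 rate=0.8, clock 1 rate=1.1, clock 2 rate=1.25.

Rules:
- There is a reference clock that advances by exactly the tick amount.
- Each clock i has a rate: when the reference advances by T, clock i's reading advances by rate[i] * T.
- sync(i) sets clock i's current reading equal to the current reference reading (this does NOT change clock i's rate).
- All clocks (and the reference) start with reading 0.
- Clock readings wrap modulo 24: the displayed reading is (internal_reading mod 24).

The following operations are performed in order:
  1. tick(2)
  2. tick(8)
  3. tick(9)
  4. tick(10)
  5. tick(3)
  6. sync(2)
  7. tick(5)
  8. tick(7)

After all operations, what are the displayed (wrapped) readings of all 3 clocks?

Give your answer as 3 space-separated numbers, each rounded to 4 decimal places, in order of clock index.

Answer: 11.2000 0.4000 23.0000

Derivation:
After op 1 tick(2): ref=2.0000 raw=[1.6000 2.2000 2.5000]
After op 2 tick(8): ref=10.0000 raw=[8.0000 11.0000 12.5000]
After op 3 tick(9): ref=19.0000 raw=[15.2000 20.9000 23.7500]
After op 4 tick(10): ref=29.0000 raw=[23.2000 31.9000 36.2500]
After op 5 tick(3): ref=32.0000 raw=[25.6000 35.2000 40.0000]
After op 6 sync(2): ref=32.0000 raw=[25.6000 35.2000 32.0000]
After op 7 tick(5): ref=37.0000 raw=[29.6000 40.7000 38.2500]
After op 8 tick(7): ref=44.0000 raw=[35.2000 48.4000 47.0000]
Wrap final raw readings (mod 24): 35.2000 mod 24 = 11.2000; 48.4000 mod 24 = 0.4000; 47.0000 mod 24 = 23.0000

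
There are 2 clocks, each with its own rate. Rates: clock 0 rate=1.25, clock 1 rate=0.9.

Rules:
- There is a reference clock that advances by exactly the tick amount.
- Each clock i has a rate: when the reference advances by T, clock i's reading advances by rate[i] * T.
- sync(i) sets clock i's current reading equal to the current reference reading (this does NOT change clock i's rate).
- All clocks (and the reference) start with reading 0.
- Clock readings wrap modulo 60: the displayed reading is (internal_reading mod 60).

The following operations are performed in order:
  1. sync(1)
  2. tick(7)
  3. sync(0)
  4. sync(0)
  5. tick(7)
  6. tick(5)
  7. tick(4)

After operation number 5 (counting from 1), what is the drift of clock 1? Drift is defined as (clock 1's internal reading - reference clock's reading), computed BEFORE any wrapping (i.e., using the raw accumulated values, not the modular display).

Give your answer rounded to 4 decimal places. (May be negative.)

Answer: -1.4000

Derivation:
After op 1 sync(1): ref=0.0000 raw=[0.0000 0.0000]
After op 2 tick(7): ref=7.0000 raw=[8.7500 6.3000]
After op 3 sync(0): ref=7.0000 raw=[7.0000 6.3000]
After op 4 sync(0): ref=7.0000 raw=[7.0000 6.3000]
After op 5 tick(7): ref=14.0000 raw=[15.7500 12.6000]
Drift of clock 1 after op 5: 12.6000 - 14.0000 = -1.4000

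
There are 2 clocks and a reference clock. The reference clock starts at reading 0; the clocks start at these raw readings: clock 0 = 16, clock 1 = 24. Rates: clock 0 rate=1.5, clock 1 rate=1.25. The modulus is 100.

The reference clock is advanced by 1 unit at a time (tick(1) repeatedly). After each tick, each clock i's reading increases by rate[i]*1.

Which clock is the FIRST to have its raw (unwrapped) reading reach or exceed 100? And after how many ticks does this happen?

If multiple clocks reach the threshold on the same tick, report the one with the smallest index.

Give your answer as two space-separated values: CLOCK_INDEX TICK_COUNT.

clock 0: start=16, rate=1.5, needs 100-16 = 84; ticks = ceil(84/1.5) = ceil(56.0000) = 56; reading at tick 56 = 16 + 1.5*56 = 100.0000
clock 1: start=24, rate=1.25, needs 100-24 = 76; ticks = ceil(76/1.25) = ceil(60.8000) = 61; reading at tick 61 = 24 + 1.25*61 = 100.2500
Minimum tick count = 56; winners = [0]; smallest index = 0

Answer: 0 56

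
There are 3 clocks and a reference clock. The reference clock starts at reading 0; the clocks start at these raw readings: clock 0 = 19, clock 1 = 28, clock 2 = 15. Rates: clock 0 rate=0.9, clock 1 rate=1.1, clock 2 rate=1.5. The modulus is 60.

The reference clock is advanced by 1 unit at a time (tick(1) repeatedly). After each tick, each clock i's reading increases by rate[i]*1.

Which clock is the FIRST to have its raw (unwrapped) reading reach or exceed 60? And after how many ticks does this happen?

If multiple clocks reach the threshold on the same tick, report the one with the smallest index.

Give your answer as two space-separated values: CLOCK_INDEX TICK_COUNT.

Answer: 1 30

Derivation:
clock 0: start=19, rate=0.9, needs 60-19 = 41; ticks = ceil(41/0.9) = ceil(45.5556) = 46; reading at tick 46 = 19 + 0.9*46 = 60.4000
clock 1: start=28, rate=1.1, needs 60-28 = 32; ticks = ceil(32/1.1) = ceil(29.0909) = 30; reading at tick 30 = 28 + 1.1*30 = 61.0000
clock 2: start=15, rate=1.5, needs 60-15 = 45; ticks = ceil(45/1.5) = ceil(30.0000) = 30; reading at tick 30 = 15 + 1.5*30 = 60.0000
Minimum tick count = 30; winners = [1, 2]; smallest index = 1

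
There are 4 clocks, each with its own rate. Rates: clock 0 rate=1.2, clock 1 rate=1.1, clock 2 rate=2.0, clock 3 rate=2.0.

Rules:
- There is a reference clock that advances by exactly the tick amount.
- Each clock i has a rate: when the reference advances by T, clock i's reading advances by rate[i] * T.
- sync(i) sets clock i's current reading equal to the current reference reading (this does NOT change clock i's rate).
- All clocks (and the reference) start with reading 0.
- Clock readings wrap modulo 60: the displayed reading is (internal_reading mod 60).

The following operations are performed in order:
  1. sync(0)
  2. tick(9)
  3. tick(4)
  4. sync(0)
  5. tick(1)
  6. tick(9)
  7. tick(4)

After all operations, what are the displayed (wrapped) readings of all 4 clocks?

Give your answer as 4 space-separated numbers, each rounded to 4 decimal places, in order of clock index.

After op 1 sync(0): ref=0.0000 raw=[0.0000 0.0000 0.0000 0.0000]
After op 2 tick(9): ref=9.0000 raw=[10.8000 9.9000 18.0000 18.0000]
After op 3 tick(4): ref=13.0000 raw=[15.6000 14.3000 26.0000 26.0000]
After op 4 sync(0): ref=13.0000 raw=[13.0000 14.3000 26.0000 26.0000]
After op 5 tick(1): ref=14.0000 raw=[14.2000 15.4000 28.0000 28.0000]
After op 6 tick(9): ref=23.0000 raw=[25.0000 25.3000 46.0000 46.0000]
After op 7 tick(4): ref=27.0000 raw=[29.8000 29.7000 54.0000 54.0000]
Wrap final raw readings (mod 60): 29.8000 mod 60 = 29.8000; 29.7000 mod 60 = 29.7000; 54.0000 mod 60 = 54.0000; 54.0000 mod 60 = 54.0000

Answer: 29.8000 29.7000 54.0000 54.0000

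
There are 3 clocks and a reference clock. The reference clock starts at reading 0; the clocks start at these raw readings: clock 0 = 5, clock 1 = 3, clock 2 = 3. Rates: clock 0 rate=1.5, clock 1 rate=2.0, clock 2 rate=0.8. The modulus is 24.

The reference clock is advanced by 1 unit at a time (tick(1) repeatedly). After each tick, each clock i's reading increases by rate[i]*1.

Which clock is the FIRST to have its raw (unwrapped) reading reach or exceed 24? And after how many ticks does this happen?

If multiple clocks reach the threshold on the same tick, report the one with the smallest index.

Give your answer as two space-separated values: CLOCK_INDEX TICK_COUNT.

Answer: 1 11

Derivation:
clock 0: start=5, rate=1.5, needs 24-5 = 19; ticks = ceil(19/1.5) = ceil(12.6667) = 13; reading at tick 13 = 5 + 1.5*13 = 24.5000
clock 1: start=3, rate=2.0, needs 24-3 = 21; ticks = ceil(21/2.0) = ceil(10.5000) = 11; reading at tick 11 = 3 + 2.0*11 = 25.0000
clock 2: start=3, rate=0.8, needs 24-3 = 21; ticks = ceil(21/0.8) = ceil(26.2500) = 27; reading at tick 27 = 3 + 0.8*27 = 24.6000
Minimum tick count = 11; winners = [1]; smallest index = 1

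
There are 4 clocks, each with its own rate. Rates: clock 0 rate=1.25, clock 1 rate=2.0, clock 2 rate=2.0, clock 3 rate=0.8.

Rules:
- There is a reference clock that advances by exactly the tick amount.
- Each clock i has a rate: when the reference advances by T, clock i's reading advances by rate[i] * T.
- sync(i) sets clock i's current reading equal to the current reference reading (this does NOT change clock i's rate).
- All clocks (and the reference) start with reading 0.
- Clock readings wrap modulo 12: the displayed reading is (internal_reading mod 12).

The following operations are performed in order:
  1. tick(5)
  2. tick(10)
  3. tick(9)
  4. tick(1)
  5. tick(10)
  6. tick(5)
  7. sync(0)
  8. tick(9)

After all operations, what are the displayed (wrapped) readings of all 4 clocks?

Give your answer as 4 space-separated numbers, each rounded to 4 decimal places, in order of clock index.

After op 1 tick(5): ref=5.0000 raw=[6.2500 10.0000 10.0000 4.0000]
After op 2 tick(10): ref=15.0000 raw=[18.7500 30.0000 30.0000 12.0000]
After op 3 tick(9): ref=24.0000 raw=[30.0000 48.0000 48.0000 19.2000]
After op 4 tick(1): ref=25.0000 raw=[31.2500 50.0000 50.0000 20.0000]
After op 5 tick(10): ref=35.0000 raw=[43.7500 70.0000 70.0000 28.0000]
After op 6 tick(5): ref=40.0000 raw=[50.0000 80.0000 80.0000 32.0000]
After op 7 sync(0): ref=40.0000 raw=[40.0000 80.0000 80.0000 32.0000]
After op 8 tick(9): ref=49.0000 raw=[51.2500 98.0000 98.0000 39.2000]
Wrap final raw readings (mod 12): 51.2500 mod 12 = 3.2500; 98.0000 mod 12 = 2.0000; 98.0000 mod 12 = 2.0000; 39.2000 mod 12 = 3.2000

Answer: 3.2500 2.0000 2.0000 3.2000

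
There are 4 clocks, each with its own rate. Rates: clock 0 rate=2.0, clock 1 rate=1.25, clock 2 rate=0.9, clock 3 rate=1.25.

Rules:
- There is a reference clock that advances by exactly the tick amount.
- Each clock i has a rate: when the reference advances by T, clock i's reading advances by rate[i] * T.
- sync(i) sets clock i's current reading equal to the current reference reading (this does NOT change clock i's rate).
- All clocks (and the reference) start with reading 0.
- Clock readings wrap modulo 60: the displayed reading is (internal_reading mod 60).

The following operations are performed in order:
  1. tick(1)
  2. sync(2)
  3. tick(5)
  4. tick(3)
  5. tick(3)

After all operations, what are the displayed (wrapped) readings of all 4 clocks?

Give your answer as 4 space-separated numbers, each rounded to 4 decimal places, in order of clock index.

After op 1 tick(1): ref=1.0000 raw=[2.0000 1.2500 0.9000 1.2500]
After op 2 sync(2): ref=1.0000 raw=[2.0000 1.2500 1.0000 1.2500]
After op 3 tick(5): ref=6.0000 raw=[12.0000 7.5000 5.5000 7.5000]
After op 4 tick(3): ref=9.0000 raw=[18.0000 11.2500 8.2000 11.2500]
After op 5 tick(3): ref=12.0000 raw=[24.0000 15.0000 10.9000 15.0000]
Wrap final raw readings (mod 60): 24.0000 mod 60 = 24.0000; 15.0000 mod 60 = 15.0000; 10.9000 mod 60 = 10.9000; 15.0000 mod 60 = 15.0000

Answer: 24.0000 15.0000 10.9000 15.0000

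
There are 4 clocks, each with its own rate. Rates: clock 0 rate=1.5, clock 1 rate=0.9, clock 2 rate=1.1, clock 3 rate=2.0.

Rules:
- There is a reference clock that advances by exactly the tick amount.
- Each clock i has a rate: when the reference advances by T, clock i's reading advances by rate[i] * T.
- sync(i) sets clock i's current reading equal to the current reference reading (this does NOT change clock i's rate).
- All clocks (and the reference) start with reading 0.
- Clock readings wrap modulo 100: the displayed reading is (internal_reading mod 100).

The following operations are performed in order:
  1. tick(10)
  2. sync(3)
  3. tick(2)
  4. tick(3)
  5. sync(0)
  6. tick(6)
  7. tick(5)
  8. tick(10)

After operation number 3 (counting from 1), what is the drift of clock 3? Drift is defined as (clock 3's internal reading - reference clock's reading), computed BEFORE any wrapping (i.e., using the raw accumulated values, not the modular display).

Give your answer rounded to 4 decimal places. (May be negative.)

Answer: 2.0000

Derivation:
After op 1 tick(10): ref=10.0000 raw=[15.0000 9.0000 11.0000 20.0000]
After op 2 sync(3): ref=10.0000 raw=[15.0000 9.0000 11.0000 10.0000]
After op 3 tick(2): ref=12.0000 raw=[18.0000 10.8000 13.2000 14.0000]
Drift of clock 3 after op 3: 14.0000 - 12.0000 = 2.0000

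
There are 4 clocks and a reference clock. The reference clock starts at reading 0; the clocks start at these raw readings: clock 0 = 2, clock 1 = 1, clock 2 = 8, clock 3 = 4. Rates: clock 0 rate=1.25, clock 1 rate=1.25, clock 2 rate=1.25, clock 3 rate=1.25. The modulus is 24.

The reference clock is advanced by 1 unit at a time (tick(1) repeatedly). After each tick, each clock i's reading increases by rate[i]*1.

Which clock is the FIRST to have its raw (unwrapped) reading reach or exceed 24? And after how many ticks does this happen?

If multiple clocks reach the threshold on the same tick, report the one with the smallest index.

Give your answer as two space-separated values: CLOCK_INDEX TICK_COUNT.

clock 0: start=2, rate=1.25, needs 24-2 = 22; ticks = ceil(22/1.25) = ceil(17.6000) = 18; reading at tick 18 = 2 + 1.25*18 = 24.5000
clock 1: start=1, rate=1.25, needs 24-1 = 23; ticks = ceil(23/1.25) = ceil(18.4000) = 19; reading at tick 19 = 1 + 1.25*19 = 24.7500
clock 2: start=8, rate=1.25, needs 24-8 = 16; ticks = ceil(16/1.25) = ceil(12.8000) = 13; reading at tick 13 = 8 + 1.25*13 = 24.2500
clock 3: start=4, rate=1.25, needs 24-4 = 20; ticks = ceil(20/1.25) = ceil(16.0000) = 16; reading at tick 16 = 4 + 1.25*16 = 24.0000
Minimum tick count = 13; winners = [2]; smallest index = 2

Answer: 2 13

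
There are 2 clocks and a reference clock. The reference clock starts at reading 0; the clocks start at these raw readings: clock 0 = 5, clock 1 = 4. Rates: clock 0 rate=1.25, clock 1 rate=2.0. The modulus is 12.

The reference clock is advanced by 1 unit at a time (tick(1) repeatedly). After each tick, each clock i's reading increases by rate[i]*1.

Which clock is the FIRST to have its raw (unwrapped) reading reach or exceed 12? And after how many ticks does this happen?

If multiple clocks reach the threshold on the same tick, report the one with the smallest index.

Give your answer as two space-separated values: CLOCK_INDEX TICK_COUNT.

clock 0: start=5, rate=1.25, needs 12-5 = 7; ticks = ceil(7/1.25) = ceil(5.6000) = 6; reading at tick 6 = 5 + 1.25*6 = 12.5000
clock 1: start=4, rate=2.0, needs 12-4 = 8; ticks = ceil(8/2.0) = ceil(4.0000) = 4; reading at tick 4 = 4 + 2.0*4 = 12.0000
Minimum tick count = 4; winners = [1]; smallest index = 1

Answer: 1 4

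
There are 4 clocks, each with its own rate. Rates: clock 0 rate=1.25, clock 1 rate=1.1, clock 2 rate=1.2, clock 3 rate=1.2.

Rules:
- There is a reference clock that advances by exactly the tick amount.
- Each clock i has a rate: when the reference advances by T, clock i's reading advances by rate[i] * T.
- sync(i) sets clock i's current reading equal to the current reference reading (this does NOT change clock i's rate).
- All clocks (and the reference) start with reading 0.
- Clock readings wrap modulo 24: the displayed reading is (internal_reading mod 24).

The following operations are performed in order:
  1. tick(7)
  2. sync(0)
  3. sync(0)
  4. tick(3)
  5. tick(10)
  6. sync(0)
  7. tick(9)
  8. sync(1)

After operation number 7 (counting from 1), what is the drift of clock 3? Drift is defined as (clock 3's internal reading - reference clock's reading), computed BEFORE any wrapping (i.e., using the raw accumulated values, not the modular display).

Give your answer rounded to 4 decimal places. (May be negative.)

Answer: 5.8000

Derivation:
After op 1 tick(7): ref=7.0000 raw=[8.7500 7.7000 8.4000 8.4000]
After op 2 sync(0): ref=7.0000 raw=[7.0000 7.7000 8.4000 8.4000]
After op 3 sync(0): ref=7.0000 raw=[7.0000 7.7000 8.4000 8.4000]
After op 4 tick(3): ref=10.0000 raw=[10.7500 11.0000 12.0000 12.0000]
After op 5 tick(10): ref=20.0000 raw=[23.2500 22.0000 24.0000 24.0000]
After op 6 sync(0): ref=20.0000 raw=[20.0000 22.0000 24.0000 24.0000]
After op 7 tick(9): ref=29.0000 raw=[31.2500 31.9000 34.8000 34.8000]
Drift of clock 3 after op 7: 34.8000 - 29.0000 = 5.8000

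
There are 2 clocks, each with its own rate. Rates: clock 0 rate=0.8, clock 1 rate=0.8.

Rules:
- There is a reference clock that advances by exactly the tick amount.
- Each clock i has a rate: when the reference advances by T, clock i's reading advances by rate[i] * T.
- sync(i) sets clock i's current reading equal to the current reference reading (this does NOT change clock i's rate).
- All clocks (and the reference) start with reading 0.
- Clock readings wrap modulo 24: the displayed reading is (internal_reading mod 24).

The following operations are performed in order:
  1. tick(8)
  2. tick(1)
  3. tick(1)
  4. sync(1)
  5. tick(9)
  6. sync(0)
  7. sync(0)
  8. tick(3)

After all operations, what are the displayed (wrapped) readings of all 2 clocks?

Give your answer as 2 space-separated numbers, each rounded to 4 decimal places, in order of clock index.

After op 1 tick(8): ref=8.0000 raw=[6.4000 6.4000]
After op 2 tick(1): ref=9.0000 raw=[7.2000 7.2000]
After op 3 tick(1): ref=10.0000 raw=[8.0000 8.0000]
After op 4 sync(1): ref=10.0000 raw=[8.0000 10.0000]
After op 5 tick(9): ref=19.0000 raw=[15.2000 17.2000]
After op 6 sync(0): ref=19.0000 raw=[19.0000 17.2000]
After op 7 sync(0): ref=19.0000 raw=[19.0000 17.2000]
After op 8 tick(3): ref=22.0000 raw=[21.4000 19.6000]
Wrap final raw readings (mod 24): 21.4000 mod 24 = 21.4000; 19.6000 mod 24 = 19.6000

Answer: 21.4000 19.6000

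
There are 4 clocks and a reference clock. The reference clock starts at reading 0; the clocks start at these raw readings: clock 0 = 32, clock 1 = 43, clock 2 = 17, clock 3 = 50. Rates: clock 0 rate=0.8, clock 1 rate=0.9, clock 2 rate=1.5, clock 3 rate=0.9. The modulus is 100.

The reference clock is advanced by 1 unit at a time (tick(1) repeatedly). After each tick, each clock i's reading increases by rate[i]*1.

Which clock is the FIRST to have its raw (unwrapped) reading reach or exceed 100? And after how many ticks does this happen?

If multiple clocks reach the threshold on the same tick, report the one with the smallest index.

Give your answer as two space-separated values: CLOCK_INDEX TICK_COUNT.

clock 0: start=32, rate=0.8, needs 100-32 = 68; ticks = ceil(68/0.8) = ceil(85.0000) = 85; reading at tick 85 = 32 + 0.8*85 = 100.0000
clock 1: start=43, rate=0.9, needs 100-43 = 57; ticks = ceil(57/0.9) = ceil(63.3333) = 64; reading at tick 64 = 43 + 0.9*64 = 100.6000
clock 2: start=17, rate=1.5, needs 100-17 = 83; ticks = ceil(83/1.5) = ceil(55.3333) = 56; reading at tick 56 = 17 + 1.5*56 = 101.0000
clock 3: start=50, rate=0.9, needs 100-50 = 50; ticks = ceil(50/0.9) = ceil(55.5556) = 56; reading at tick 56 = 50 + 0.9*56 = 100.4000
Minimum tick count = 56; winners = [2, 3]; smallest index = 2

Answer: 2 56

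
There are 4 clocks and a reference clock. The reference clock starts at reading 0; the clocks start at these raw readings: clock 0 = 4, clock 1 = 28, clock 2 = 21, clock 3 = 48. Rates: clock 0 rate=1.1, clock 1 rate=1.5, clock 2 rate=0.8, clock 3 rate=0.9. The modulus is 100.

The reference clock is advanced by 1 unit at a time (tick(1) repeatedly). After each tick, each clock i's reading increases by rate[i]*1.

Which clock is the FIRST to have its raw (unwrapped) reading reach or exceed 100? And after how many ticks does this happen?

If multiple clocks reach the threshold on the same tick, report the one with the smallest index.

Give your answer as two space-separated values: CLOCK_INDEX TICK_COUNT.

clock 0: start=4, rate=1.1, needs 100-4 = 96; ticks = ceil(96/1.1) = ceil(87.2727) = 88; reading at tick 88 = 4 + 1.1*88 = 100.8000
clock 1: start=28, rate=1.5, needs 100-28 = 72; ticks = ceil(72/1.5) = ceil(48.0000) = 48; reading at tick 48 = 28 + 1.5*48 = 100.0000
clock 2: start=21, rate=0.8, needs 100-21 = 79; ticks = ceil(79/0.8) = ceil(98.7500) = 99; reading at tick 99 = 21 + 0.8*99 = 100.2000
clock 3: start=48, rate=0.9, needs 100-48 = 52; ticks = ceil(52/0.9) = ceil(57.7778) = 58; reading at tick 58 = 48 + 0.9*58 = 100.2000
Minimum tick count = 48; winners = [1]; smallest index = 1

Answer: 1 48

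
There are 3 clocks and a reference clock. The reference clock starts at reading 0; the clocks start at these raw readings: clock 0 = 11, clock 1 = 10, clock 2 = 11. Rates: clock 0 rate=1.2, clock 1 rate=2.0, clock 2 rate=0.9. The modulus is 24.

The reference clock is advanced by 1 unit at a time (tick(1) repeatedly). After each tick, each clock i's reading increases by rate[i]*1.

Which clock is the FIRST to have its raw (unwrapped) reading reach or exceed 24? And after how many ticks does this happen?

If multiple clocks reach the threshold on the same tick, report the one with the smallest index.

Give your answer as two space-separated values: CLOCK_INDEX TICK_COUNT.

clock 0: start=11, rate=1.2, needs 24-11 = 13; ticks = ceil(13/1.2) = ceil(10.8333) = 11; reading at tick 11 = 11 + 1.2*11 = 24.2000
clock 1: start=10, rate=2.0, needs 24-10 = 14; ticks = ceil(14/2.0) = ceil(7.0000) = 7; reading at tick 7 = 10 + 2.0*7 = 24.0000
clock 2: start=11, rate=0.9, needs 24-11 = 13; ticks = ceil(13/0.9) = ceil(14.4444) = 15; reading at tick 15 = 11 + 0.9*15 = 24.5000
Minimum tick count = 7; winners = [1]; smallest index = 1

Answer: 1 7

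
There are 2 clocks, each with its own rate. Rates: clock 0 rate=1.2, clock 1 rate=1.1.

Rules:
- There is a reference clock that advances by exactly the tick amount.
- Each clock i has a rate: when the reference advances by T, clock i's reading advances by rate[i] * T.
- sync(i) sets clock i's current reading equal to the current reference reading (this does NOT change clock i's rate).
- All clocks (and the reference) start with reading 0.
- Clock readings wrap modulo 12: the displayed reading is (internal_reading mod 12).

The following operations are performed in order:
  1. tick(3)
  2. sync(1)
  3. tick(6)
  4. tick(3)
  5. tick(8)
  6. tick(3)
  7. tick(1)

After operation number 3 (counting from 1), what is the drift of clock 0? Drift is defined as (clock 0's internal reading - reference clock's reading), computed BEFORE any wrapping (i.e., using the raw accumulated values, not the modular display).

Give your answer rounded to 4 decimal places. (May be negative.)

After op 1 tick(3): ref=3.0000 raw=[3.6000 3.3000]
After op 2 sync(1): ref=3.0000 raw=[3.6000 3.0000]
After op 3 tick(6): ref=9.0000 raw=[10.8000 9.6000]
Drift of clock 0 after op 3: 10.8000 - 9.0000 = 1.8000

Answer: 1.8000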